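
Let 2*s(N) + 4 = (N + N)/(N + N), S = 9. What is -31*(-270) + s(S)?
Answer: 16737/2 ≈ 8368.5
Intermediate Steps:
s(N) = -3/2 (s(N) = -2 + ((N + N)/(N + N))/2 = -2 + ((2*N)/((2*N)))/2 = -2 + ((2*N)*(1/(2*N)))/2 = -2 + (½)*1 = -2 + ½ = -3/2)
-31*(-270) + s(S) = -31*(-270) - 3/2 = 8370 - 3/2 = 16737/2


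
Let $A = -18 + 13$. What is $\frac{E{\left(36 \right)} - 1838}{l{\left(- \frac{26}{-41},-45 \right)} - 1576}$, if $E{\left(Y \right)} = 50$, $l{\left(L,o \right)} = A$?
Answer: $\frac{596}{527} \approx 1.1309$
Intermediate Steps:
$A = -5$
$l{\left(L,o \right)} = -5$
$\frac{E{\left(36 \right)} - 1838}{l{\left(- \frac{26}{-41},-45 \right)} - 1576} = \frac{50 - 1838}{-5 - 1576} = - \frac{1788}{-1581} = \left(-1788\right) \left(- \frac{1}{1581}\right) = \frac{596}{527}$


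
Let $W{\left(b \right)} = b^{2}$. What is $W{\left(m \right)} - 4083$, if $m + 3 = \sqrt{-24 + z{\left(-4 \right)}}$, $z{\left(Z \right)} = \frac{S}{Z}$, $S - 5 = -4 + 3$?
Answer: $-4099 - 30 i \approx -4099.0 - 30.0 i$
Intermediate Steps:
$S = 4$ ($S = 5 + \left(-4 + 3\right) = 5 - 1 = 4$)
$z{\left(Z \right)} = \frac{4}{Z}$
$m = -3 + 5 i$ ($m = -3 + \sqrt{-24 + \frac{4}{-4}} = -3 + \sqrt{-24 + 4 \left(- \frac{1}{4}\right)} = -3 + \sqrt{-24 - 1} = -3 + \sqrt{-25} = -3 + 5 i \approx -3.0 + 5.0 i$)
$W{\left(m \right)} - 4083 = \left(-3 + 5 i\right)^{2} - 4083 = -4083 + \left(-3 + 5 i\right)^{2}$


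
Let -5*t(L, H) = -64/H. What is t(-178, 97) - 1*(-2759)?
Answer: 1338179/485 ≈ 2759.1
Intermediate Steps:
t(L, H) = 64/(5*H) (t(L, H) = -(-64)/(5*H) = 64/(5*H))
t(-178, 97) - 1*(-2759) = (64/5)/97 - 1*(-2759) = (64/5)*(1/97) + 2759 = 64/485 + 2759 = 1338179/485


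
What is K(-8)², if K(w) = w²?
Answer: 4096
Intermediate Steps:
K(-8)² = ((-8)²)² = 64² = 4096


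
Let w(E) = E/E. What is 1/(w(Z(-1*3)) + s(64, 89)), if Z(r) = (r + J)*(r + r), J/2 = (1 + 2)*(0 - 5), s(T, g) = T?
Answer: 1/65 ≈ 0.015385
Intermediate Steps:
J = -30 (J = 2*((1 + 2)*(0 - 5)) = 2*(3*(-5)) = 2*(-15) = -30)
Z(r) = 2*r*(-30 + r) (Z(r) = (r - 30)*(r + r) = (-30 + r)*(2*r) = 2*r*(-30 + r))
w(E) = 1
1/(w(Z(-1*3)) + s(64, 89)) = 1/(1 + 64) = 1/65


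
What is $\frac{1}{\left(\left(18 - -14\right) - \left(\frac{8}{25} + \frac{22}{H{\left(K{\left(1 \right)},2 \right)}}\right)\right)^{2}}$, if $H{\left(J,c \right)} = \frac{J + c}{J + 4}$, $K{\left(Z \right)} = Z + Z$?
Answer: $\frac{625}{1089} \approx 0.57392$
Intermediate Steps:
$K{\left(Z \right)} = 2 Z$
$H{\left(J,c \right)} = \frac{J + c}{4 + J}$
$\frac{1}{\left(\left(18 - -14\right) - \left(\frac{8}{25} + \frac{22}{H{\left(K{\left(1 \right)},2 \right)}}\right)\right)^{2}} = \frac{1}{\left(\left(18 - -14\right) - \left(\frac{8}{25} + 22 \frac{4 + 2 \cdot 1}{2 \cdot 1 + 2}\right)\right)^{2}} = \frac{1}{\left(\left(18 + 14\right) - \left(\frac{8}{25} + \frac{22}{\frac{1}{4 + 2} \left(2 + 2\right)}\right)\right)^{2}} = \frac{1}{\left(32 - \left(\frac{8}{25} + \frac{22}{\frac{1}{6} \cdot 4}\right)\right)^{2}} = \frac{1}{\left(32 - \left(\frac{8}{25} + \frac{22}{\frac{2}{3}}\right)\right)^{2}} = \frac{1}{\left(32 - \frac{833}{25}\right)^{2}} = \frac{1}{\left(- \frac{33}{25}\right)^{2}} = \frac{1}{\frac{1089}{625}} = \frac{625}{1089}$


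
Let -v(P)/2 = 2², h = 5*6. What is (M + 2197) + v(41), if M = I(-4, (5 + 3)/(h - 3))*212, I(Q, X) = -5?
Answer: 1129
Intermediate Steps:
h = 30
v(P) = -8 (v(P) = -2*2² = -2*4 = -8)
M = -1060 (M = -5*212 = -1060)
(M + 2197) + v(41) = (-1060 + 2197) - 8 = 1137 - 8 = 1129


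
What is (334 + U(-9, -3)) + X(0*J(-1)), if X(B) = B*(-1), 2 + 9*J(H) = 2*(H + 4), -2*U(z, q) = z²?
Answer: 587/2 ≈ 293.50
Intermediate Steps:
U(z, q) = -z²/2
J(H) = ⅔ + 2*H/9 (J(H) = -2/9 + (2*(H + 4))/9 = -2/9 + (2*(4 + H))/9 = -2/9 + (8 + 2*H)/9 = -2/9 + (8/9 + 2*H/9) = ⅔ + 2*H/9)
X(B) = -B
(334 + U(-9, -3)) + X(0*J(-1)) = (334 - ½*(-9)²) - 0*(⅔ + (2/9)*(-1)) = (334 - ½*81) - 0*(⅔ - 2/9) = (334 - 81/2) - 0*4/9 = 587/2 - 1*0 = 587/2 + 0 = 587/2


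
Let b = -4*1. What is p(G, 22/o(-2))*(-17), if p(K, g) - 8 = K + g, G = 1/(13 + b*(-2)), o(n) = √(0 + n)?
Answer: -2873/21 + 187*I*√2 ≈ -136.81 + 264.46*I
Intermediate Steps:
o(n) = √n
b = -4
G = 1/21 (G = 1/(13 - 4*(-2)) = 1/(13 + 8) = 1/21 ≈ 0.047619)
p(K, g) = 8 + K + g (p(K, g) = 8 + (K + g) = 8 + K + g)
p(G, 22/o(-2))*(-17) = (8 + 1/21 + 22/(√(-2)))*(-17) = (8 + 1/21 + 22/((I*√2)))*(-17) = (8 + 1/21 + 22*(-I*√2/2))*(-17) = (8 + 1/21 - 11*I*√2)*(-17) = (169/21 - 11*I*√2)*(-17) = -2873/21 + 187*I*√2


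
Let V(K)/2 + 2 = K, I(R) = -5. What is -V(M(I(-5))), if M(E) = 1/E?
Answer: 22/5 ≈ 4.4000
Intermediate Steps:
V(K) = -4 + 2*K
-V(M(I(-5))) = -(-4 + 2/(-5)) = -(-4 + 2*(-⅕)) = -(-4 - ⅖) = -1*(-22/5) = 22/5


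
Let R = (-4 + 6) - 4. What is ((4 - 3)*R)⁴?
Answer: 16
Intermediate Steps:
R = -2 (R = 2 - 4 = -2)
((4 - 3)*R)⁴ = ((4 - 3)*(-2))⁴ = (1*(-2))⁴ = (-2)⁴ = 16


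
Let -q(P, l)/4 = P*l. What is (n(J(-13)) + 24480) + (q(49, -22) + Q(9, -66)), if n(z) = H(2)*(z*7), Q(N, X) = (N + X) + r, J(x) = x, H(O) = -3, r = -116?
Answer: 28892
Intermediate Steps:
Q(N, X) = -116 + N + X (Q(N, X) = (N + X) - 116 = -116 + N + X)
n(z) = -21*z (n(z) = -3*z*7 = -21*z)
q(P, l) = -4*P*l
(n(J(-13)) + 24480) + (q(49, -22) + Q(9, -66)) = (-21*(-13) + 24480) + (-4*49*(-22) + (-116 + 9 - 66)) = (273 + 24480) + (4312 - 173) = 24753 + 4139 = 28892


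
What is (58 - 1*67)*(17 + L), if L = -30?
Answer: 117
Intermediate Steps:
(58 - 1*67)*(17 + L) = (58 - 1*67)*(17 - 30) = (58 - 67)*(-13) = -9*(-13) = 117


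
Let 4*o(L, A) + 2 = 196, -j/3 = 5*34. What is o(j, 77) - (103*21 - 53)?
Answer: -4123/2 ≈ -2061.5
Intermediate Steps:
j = -510 (j = -15*34 = -3*170 = -510)
o(L, A) = 97/2 (o(L, A) = -½ + (¼)*196 = -½ + 49 = 97/2)
o(j, 77) - (103*21 - 53) = 97/2 - (103*21 - 53) = 97/2 - (2163 - 53) = 97/2 - 1*2110 = 97/2 - 2110 = -4123/2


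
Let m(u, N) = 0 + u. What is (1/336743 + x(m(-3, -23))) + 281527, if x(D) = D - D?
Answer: 94802246562/336743 ≈ 2.8153e+5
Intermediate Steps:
m(u, N) = u
x(D) = 0
(1/336743 + x(m(-3, -23))) + 281527 = (1/336743 + 0) + 281527 = 1/336743 + 281527 = 94802246562/336743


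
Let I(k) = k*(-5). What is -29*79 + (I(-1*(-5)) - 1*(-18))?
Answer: -2298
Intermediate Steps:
I(k) = -5*k
-29*79 + (I(-1*(-5)) - 1*(-18)) = -29*79 + (-(-5)*(-5) - 1*(-18)) = -2291 + (-5*5 + 18) = -2291 + (-25 + 18) = -2291 - 7 = -2298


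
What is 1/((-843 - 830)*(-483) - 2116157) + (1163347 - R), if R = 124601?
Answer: 1358781565107/1308098 ≈ 1.0387e+6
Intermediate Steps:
1/((-843 - 830)*(-483) - 2116157) + (1163347 - R) = 1/((-843 - 830)*(-483) - 2116157) + (1163347 - 1*124601) = 1/(-1673*(-483) - 2116157) + (1163347 - 124601) = 1/(808059 - 2116157) + 1038746 = 1/(-1308098) + 1038746 = -1/1308098 + 1038746 = 1358781565107/1308098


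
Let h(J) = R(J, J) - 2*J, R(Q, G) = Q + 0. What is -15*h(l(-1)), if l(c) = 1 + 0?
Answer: 15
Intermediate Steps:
R(Q, G) = Q
l(c) = 1
h(J) = -J (h(J) = J - 2*J = -J)
-15*h(l(-1)) = -(-15) = -15*(-1) = 15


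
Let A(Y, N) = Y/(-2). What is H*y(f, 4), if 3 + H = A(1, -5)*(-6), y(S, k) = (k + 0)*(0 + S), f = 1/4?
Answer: 0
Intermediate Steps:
A(Y, N) = -Y/2 (A(Y, N) = Y*(-½) = -Y/2)
f = ¼ ≈ 0.25000
y(S, k) = S*k (y(S, k) = k*S = S*k)
H = 0 (H = -3 - ½*1*(-6) = -3 - ½*(-6) = -3 + 3 = 0)
H*y(f, 4) = 0*((¼)*4) = 0*1 = 0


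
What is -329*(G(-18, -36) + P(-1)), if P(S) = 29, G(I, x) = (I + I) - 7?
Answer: 4606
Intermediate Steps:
G(I, x) = -7 + 2*I (G(I, x) = 2*I - 7 = -7 + 2*I)
-329*(G(-18, -36) + P(-1)) = -329*((-7 + 2*(-18)) + 29) = -329*((-7 - 36) + 29) = -329*(-43 + 29) = -329*(-14) = 4606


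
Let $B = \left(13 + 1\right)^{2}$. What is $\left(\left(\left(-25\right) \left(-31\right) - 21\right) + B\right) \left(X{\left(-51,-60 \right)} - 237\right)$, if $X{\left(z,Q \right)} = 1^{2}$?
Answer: $-224200$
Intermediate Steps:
$X{\left(z,Q \right)} = 1$
$B = 196$ ($B = 14^{2} = 196$)
$\left(\left(\left(-25\right) \left(-31\right) - 21\right) + B\right) \left(X{\left(-51,-60 \right)} - 237\right) = \left(\left(\left(-25\right) \left(-31\right) - 21\right) + 196\right) \left(1 - 237\right) = \left(\left(775 - 21\right) + 196\right) \left(-236\right) = \left(754 + 196\right) \left(-236\right) = 950 \left(-236\right) = -224200$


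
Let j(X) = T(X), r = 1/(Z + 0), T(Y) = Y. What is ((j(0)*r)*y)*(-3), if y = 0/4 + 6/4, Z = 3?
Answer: 0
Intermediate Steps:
r = ⅓ (r = 1/(3 + 0) = 1/3 = ⅓ ≈ 0.33333)
j(X) = X
y = 3/2 (y = 0*(¼) + 6*(¼) = 0 + 3/2 = 3/2 ≈ 1.5000)
((j(0)*r)*y)*(-3) = ((0*(⅓))*(3/2))*(-3) = (0*(3/2))*(-3) = 0*(-3) = 0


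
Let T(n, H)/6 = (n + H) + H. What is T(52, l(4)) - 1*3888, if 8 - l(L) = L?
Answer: -3528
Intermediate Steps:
l(L) = 8 - L
T(n, H) = 6*n + 12*H (T(n, H) = 6*((n + H) + H) = 6*((H + n) + H) = 6*(n + 2*H) = 6*n + 12*H)
T(52, l(4)) - 1*3888 = (6*52 + 12*(8 - 1*4)) - 1*3888 = (312 + 12*(8 - 4)) - 3888 = (312 + 12*4) - 3888 = (312 + 48) - 3888 = 360 - 3888 = -3528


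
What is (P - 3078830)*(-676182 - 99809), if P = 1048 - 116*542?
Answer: 2437119238114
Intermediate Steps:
P = -61824 (P = 1048 - 62872 = -61824)
(P - 3078830)*(-676182 - 99809) = (-61824 - 3078830)*(-676182 - 99809) = -3140654*(-775991) = 2437119238114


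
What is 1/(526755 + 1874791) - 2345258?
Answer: -5632244968867/2401546 ≈ -2.3453e+6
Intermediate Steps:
1/(526755 + 1874791) - 2345258 = 1/2401546 - 2345258 = -5632244968867/2401546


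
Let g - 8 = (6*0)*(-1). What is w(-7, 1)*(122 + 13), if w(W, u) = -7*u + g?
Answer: 135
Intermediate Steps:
g = 8 (g = 8 + (6*0)*(-1) = 8 + 0*(-1) = 8 + 0 = 8)
w(W, u) = 8 - 7*u (w(W, u) = -7*u + 8 = 8 - 7*u)
w(-7, 1)*(122 + 13) = (8 - 7*1)*(122 + 13) = (8 - 7)*135 = 1*135 = 135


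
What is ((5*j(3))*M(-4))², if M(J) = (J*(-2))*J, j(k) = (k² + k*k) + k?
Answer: 11289600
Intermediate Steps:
j(k) = k + 2*k² (j(k) = (k² + k²) + k = 2*k² + k = k + 2*k²)
M(J) = -2*J² (M(J) = (-2*J)*J = -2*J²)
((5*j(3))*M(-4))² = ((5*(3*(1 + 2*3)))*(-2*(-4)²))² = ((5*(3*(1 + 6)))*(-2*16))² = ((5*(3*7))*(-32))² = ((5*21)*(-32))² = (105*(-32))² = (-3360)² = 11289600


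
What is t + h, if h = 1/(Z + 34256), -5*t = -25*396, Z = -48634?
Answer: 28468439/14378 ≈ 1980.0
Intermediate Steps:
t = 1980 (t = -(-5)*396 = -1/5*(-9900) = 1980)
h = -1/14378 (h = 1/(-48634 + 34256) = 1/(-14378) = -1/14378 ≈ -6.9551e-5)
t + h = 1980 - 1/14378 = 28468439/14378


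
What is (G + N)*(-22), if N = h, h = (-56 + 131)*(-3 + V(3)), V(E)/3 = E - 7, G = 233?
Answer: 19624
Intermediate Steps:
V(E) = -21 + 3*E (V(E) = 3*(E - 7) = 3*(-7 + E) = -21 + 3*E)
h = -1125 (h = (-56 + 131)*(-3 + (-21 + 3*3)) = 75*(-3 + (-21 + 9)) = 75*(-3 - 12) = 75*(-15) = -1125)
N = -1125
(G + N)*(-22) = (233 - 1125)*(-22) = -892*(-22) = 19624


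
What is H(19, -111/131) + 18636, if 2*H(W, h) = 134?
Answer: 18703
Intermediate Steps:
H(W, h) = 67 (H(W, h) = (1/2)*134 = 67)
H(19, -111/131) + 18636 = 67 + 18636 = 18703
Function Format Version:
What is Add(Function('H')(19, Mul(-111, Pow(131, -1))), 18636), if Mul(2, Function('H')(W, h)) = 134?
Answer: 18703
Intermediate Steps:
Function('H')(W, h) = 67 (Function('H')(W, h) = Mul(Rational(1, 2), 134) = 67)
Add(Function('H')(19, Mul(-111, Pow(131, -1))), 18636) = Add(67, 18636) = 18703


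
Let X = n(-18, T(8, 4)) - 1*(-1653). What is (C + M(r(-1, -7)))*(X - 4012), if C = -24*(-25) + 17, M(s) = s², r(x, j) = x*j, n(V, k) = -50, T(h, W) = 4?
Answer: -1604394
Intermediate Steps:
r(x, j) = j*x
X = 1603 (X = -50 - 1*(-1653) = -50 + 1653 = 1603)
C = 617 (C = 600 + 17 = 617)
(C + M(r(-1, -7)))*(X - 4012) = (617 + (-7*(-1))²)*(1603 - 4012) = (617 + 7²)*(-2409) = (617 + 49)*(-2409) = 666*(-2409) = -1604394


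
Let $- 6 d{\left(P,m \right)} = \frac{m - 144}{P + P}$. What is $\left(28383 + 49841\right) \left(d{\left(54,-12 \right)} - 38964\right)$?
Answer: $- \frac{82293329816}{27} \approx -3.0479 \cdot 10^{9}$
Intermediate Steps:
$d{\left(P,m \right)} = - \frac{-144 + m}{12 P}$ ($d{\left(P,m \right)} = - \frac{\left(m - 144\right) \frac{1}{P + P}}{6} = - \frac{\left(-144 + m\right) \frac{1}{2 P}}{6} = - \frac{\frac{1}{2} \frac{1}{P} \left(-144 + m\right)}{6} = - \frac{-144 + m}{12 P}$)
$\left(28383 + 49841\right) \left(d{\left(54,-12 \right)} - 38964\right) = \left(28383 + 49841\right) \left(\frac{144 - -12}{12 \cdot 54} - 38964\right) = 78224 \left(\frac{1}{12} \cdot \frac{1}{54} \left(144 + 12\right) - 38964\right) = 78224 \left(\frac{1}{12} \cdot \frac{1}{54} \cdot 156 - 38964\right) = 78224 \left(\frac{13}{54} - 38964\right) = 78224 \left(- \frac{2104043}{54}\right) = - \frac{82293329816}{27}$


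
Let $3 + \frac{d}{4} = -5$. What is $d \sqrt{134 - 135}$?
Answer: $- 32 i \approx - 32.0 i$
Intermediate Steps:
$d = -32$ ($d = -12 + 4 \left(-5\right) = -12 - 20 = -32$)
$d \sqrt{134 - 135} = - 32 \sqrt{134 - 135} = - 32 \sqrt{-1} = - 32 i$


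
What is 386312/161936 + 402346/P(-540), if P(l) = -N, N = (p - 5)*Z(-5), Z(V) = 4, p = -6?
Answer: 1018301556/111331 ≈ 9146.6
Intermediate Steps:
N = -44 (N = (-6 - 5)*4 = -11*4 = -44)
P(l) = 44 (P(l) = -1*(-44) = 44)
386312/161936 + 402346/P(-540) = 386312/161936 + 402346/44 = 386312*(1/161936) + 402346*(1/44) = 48289/20242 + 201173/22 = 1018301556/111331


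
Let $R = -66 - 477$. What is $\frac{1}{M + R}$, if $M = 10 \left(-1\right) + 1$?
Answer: $- \frac{1}{552} \approx -0.0018116$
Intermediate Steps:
$R = -543$
$M = -9$ ($M = -10 + 1 = -9$)
$\frac{1}{M + R} = \frac{1}{-9 - 543} = \frac{1}{-552} = - \frac{1}{552}$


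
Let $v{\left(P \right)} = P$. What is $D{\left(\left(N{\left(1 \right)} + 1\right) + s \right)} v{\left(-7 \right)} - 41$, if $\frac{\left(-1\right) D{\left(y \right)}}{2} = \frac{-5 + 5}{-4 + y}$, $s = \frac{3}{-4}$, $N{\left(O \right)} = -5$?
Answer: $-41$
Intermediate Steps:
$s = - \frac{3}{4}$ ($s = 3 \left(- \frac{1}{4}\right) = - \frac{3}{4} \approx -0.75$)
$D{\left(y \right)} = 0$ ($D{\left(y \right)} = - 2 \frac{-5 + 5}{-4 + y} = - 2 \frac{0}{-4 + y} = \left(-2\right) 0 = 0$)
$D{\left(\left(N{\left(1 \right)} + 1\right) + s \right)} v{\left(-7 \right)} - 41 = 0 \left(-7\right) - 41 = 0 - 41 = -41$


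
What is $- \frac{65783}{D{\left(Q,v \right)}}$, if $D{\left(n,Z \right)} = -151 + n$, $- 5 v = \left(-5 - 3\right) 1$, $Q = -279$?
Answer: $\frac{65783}{430} \approx 152.98$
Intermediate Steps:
$v = \frac{8}{5}$ ($v = - \frac{\left(-5 - 3\right) 1}{5} = - \frac{\left(-8\right) 1}{5} = \left(- \frac{1}{5}\right) \left(-8\right) = \frac{8}{5} \approx 1.6$)
$- \frac{65783}{D{\left(Q,v \right)}} = - \frac{65783}{-151 - 279} = - \frac{65783}{-430} = \left(-65783\right) \left(- \frac{1}{430}\right) = \frac{65783}{430}$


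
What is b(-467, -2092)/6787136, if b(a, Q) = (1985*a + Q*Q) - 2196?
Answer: 3447273/6787136 ≈ 0.50791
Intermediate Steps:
b(a, Q) = -2196 + Q**2 + 1985*a (b(a, Q) = (1985*a + Q**2) - 2196 = (Q**2 + 1985*a) - 2196 = -2196 + Q**2 + 1985*a)
b(-467, -2092)/6787136 = (-2196 + (-2092)**2 + 1985*(-467))/6787136 = (-2196 + 4376464 - 926995)*(1/6787136) = 3447273*(1/6787136) = 3447273/6787136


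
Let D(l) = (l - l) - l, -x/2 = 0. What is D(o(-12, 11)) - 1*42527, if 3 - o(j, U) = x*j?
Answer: -42530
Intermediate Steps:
x = 0 (x = -2*0 = 0)
o(j, U) = 3 (o(j, U) = 3 - 0*j = 3 - 1*0 = 3 + 0 = 3)
D(l) = -l (D(l) = 0 - l = -l)
D(o(-12, 11)) - 1*42527 = -1*3 - 1*42527 = -3 - 42527 = -42530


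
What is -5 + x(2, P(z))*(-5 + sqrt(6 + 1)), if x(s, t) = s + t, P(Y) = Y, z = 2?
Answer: -25 + 4*sqrt(7) ≈ -14.417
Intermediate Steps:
-5 + x(2, P(z))*(-5 + sqrt(6 + 1)) = -5 + (2 + 2)*(-5 + sqrt(6 + 1)) = -5 + 4*(-5 + sqrt(7)) = -5 + (-20 + 4*sqrt(7)) = -25 + 4*sqrt(7)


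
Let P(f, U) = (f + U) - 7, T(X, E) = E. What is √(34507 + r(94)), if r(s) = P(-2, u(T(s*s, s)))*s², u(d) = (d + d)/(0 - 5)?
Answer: I*√9431265/5 ≈ 614.21*I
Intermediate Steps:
u(d) = -2*d/5 (u(d) = (2*d)/(-5) = (2*d)*(-⅕) = -2*d/5)
P(f, U) = -7 + U + f (P(f, U) = (U + f) - 7 = -7 + U + f)
r(s) = s²*(-9 - 2*s/5) (r(s) = (-7 - 2*s/5 - 2)*s² = (-9 - 2*s/5)*s² = s²*(-9 - 2*s/5))
√(34507 + r(94)) = √(34507 + (⅕)*94²*(-45 - 2*94)) = √(34507 + (⅕)*8836*(-45 - 188)) = √(34507 + (⅕)*8836*(-233)) = √(34507 - 2058788/5) = √(-1886253/5) = I*√9431265/5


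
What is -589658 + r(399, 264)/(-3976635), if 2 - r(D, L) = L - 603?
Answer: -2344854641171/3976635 ≈ -5.8966e+5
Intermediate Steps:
r(D, L) = 605 - L (r(D, L) = 2 - (L - 603) = 2 - (-603 + L) = 2 + (603 - L) = 605 - L)
-589658 + r(399, 264)/(-3976635) = -589658 + (605 - 1*264)/(-3976635) = -589658 + (605 - 264)*(-1/3976635) = -589658 + 341*(-1/3976635) = -589658 - 341/3976635 = -2344854641171/3976635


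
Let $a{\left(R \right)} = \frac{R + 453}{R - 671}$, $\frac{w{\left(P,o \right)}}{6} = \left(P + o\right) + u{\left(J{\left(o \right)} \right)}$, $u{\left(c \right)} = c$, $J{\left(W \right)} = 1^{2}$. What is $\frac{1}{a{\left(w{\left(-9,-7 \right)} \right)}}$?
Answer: $- \frac{761}{363} \approx -2.0964$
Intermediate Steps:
$J{\left(W \right)} = 1$
$w{\left(P,o \right)} = 6 + 6 P + 6 o$ ($w{\left(P,o \right)} = 6 \left(\left(P + o\right) + 1\right) = 6 \left(1 + P + o\right) = 6 + 6 P + 6 o$)
$a{\left(R \right)} = \frac{453 + R}{-671 + R}$
$\frac{1}{a{\left(w{\left(-9,-7 \right)} \right)}} = \frac{1}{\frac{1}{-671 + \left(6 + 6 \left(-9\right) + 6 \left(-7\right)\right)} \left(453 + \left(6 + 6 \left(-9\right) + 6 \left(-7\right)\right)\right)} = \frac{1}{\frac{1}{-671 - 90} \left(453 - 90\right)} = \frac{1}{\frac{1}{-761} \cdot 363} = \frac{1}{\left(- \frac{1}{761}\right) 363} = \frac{1}{- \frac{363}{761}} = - \frac{761}{363}$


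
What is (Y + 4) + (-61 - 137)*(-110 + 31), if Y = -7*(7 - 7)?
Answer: 15646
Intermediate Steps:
Y = 0 (Y = -7*0 = 0)
(Y + 4) + (-61 - 137)*(-110 + 31) = (0 + 4) + (-61 - 137)*(-110 + 31) = 4 - 198*(-79) = 4 + 15642 = 15646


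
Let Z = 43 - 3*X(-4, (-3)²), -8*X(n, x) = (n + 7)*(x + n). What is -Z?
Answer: -389/8 ≈ -48.625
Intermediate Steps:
X(n, x) = -(7 + n)*(n + x)/8 (X(n, x) = -(n + 7)*(x + n)/8 = -(7 + n)*(n + x)/8)
Z = 389/8 (Z = 43 - 3*(-7/8*(-4) - 7/8*(-3)² - ⅛*(-4)² - ⅛*(-4)*(-3)²) = 43 - 3*(7/2 - 7/8*9 - ⅛*16 - ⅛*(-4)*9) = 43 - 3*(7/2 - 63/8 - 2 + 9/2) = 43 - 3*(-15/8) = 43 + 45/8 = 389/8 ≈ 48.625)
-Z = -1*389/8 = -389/8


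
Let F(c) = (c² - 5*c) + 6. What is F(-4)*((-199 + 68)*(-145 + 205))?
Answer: -330120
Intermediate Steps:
F(c) = 6 + c² - 5*c
F(-4)*((-199 + 68)*(-145 + 205)) = (6 + (-4)² - 5*(-4))*((-199 + 68)*(-145 + 205)) = (6 + 16 + 20)*(-131*60) = 42*(-7860) = -330120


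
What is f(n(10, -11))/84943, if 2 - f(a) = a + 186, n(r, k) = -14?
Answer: -170/84943 ≈ -0.0020013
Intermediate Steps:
f(a) = -184 - a (f(a) = 2 - (a + 186) = 2 - (186 + a) = 2 + (-186 - a) = -184 - a)
f(n(10, -11))/84943 = (-184 - 1*(-14))/84943 = (-184 + 14)*(1/84943) = -170*1/84943 = -170/84943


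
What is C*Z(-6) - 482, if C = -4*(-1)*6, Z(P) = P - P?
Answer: -482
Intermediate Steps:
Z(P) = 0
C = 24 (C = 4*6 = 24)
C*Z(-6) - 482 = 24*0 - 482 = 0 - 482 = -482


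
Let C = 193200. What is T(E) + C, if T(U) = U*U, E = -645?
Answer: 609225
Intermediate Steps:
T(U) = U²
T(E) + C = (-645)² + 193200 = 416025 + 193200 = 609225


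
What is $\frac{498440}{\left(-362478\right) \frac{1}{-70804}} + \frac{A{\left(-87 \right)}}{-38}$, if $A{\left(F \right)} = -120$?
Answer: $\frac{335280559060}{3443541} \approx 97365.0$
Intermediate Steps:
$\frac{498440}{\left(-362478\right) \frac{1}{-70804}} + \frac{A{\left(-87 \right)}}{-38} = \frac{498440}{\left(-362478\right) \frac{1}{-70804}} - \frac{120}{-38} = \frac{498440}{\left(-362478\right) \left(- \frac{1}{70804}\right)} - - \frac{60}{19} = \frac{498440}{\frac{181239}{35402}} + \frac{60}{19} = 498440 \cdot \frac{35402}{181239} + \frac{60}{19} = \frac{17645772880}{181239} + \frac{60}{19} = \frac{335280559060}{3443541}$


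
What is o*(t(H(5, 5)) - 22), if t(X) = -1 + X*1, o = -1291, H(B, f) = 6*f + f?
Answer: -15492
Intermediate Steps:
H(B, f) = 7*f
t(X) = -1 + X
o*(t(H(5, 5)) - 22) = -1291*((-1 + 7*5) - 22) = -1291*((-1 + 35) - 22) = -1291*(34 - 22) = -1291*12 = -15492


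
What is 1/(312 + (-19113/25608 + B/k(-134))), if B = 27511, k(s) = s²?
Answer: 38318104/11985357503 ≈ 0.0031971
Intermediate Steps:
1/(312 + (-19113/25608 + B/k(-134))) = 1/(312 + (-19113/25608 + 27511/((-134)²))) = 1/(312 + (-19113*1/25608 + 27511/17956)) = 1/(312 + (-6371/8536 + 27511*(1/17956))) = 1/(312 + (-6371/8536 + 27511/17956)) = 1/(312 + 30109055/38318104) = 1/(11985357503/38318104) = 38318104/11985357503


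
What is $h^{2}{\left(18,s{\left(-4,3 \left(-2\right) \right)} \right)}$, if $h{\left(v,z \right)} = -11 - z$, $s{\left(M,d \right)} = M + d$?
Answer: $1$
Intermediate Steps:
$h^{2}{\left(18,s{\left(-4,3 \left(-2\right) \right)} \right)} = \left(-11 - \left(-4 + 3 \left(-2\right)\right)\right)^{2} = \left(-11 - \left(-4 - 6\right)\right)^{2} = \left(-11 - -10\right)^{2} = \left(-11 + 10\right)^{2} = \left(-1\right)^{2} = 1$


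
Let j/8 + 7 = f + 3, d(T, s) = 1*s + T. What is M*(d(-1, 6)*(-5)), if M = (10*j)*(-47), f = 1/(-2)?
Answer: -423000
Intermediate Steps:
f = -½ ≈ -0.50000
d(T, s) = T + s (d(T, s) = s + T = T + s)
j = -36 (j = -56 + 8*(-½ + 3) = -56 + 8*(5/2) = -56 + 20 = -36)
M = 16920 (M = (10*(-36))*(-47) = -360*(-47) = 16920)
M*(d(-1, 6)*(-5)) = 16920*((-1 + 6)*(-5)) = 16920*(5*(-5)) = 16920*(-25) = -423000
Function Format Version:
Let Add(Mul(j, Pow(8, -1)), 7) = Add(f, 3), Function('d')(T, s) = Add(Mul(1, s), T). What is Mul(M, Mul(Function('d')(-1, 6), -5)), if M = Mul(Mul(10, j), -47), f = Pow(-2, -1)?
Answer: -423000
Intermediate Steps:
f = Rational(-1, 2) ≈ -0.50000
Function('d')(T, s) = Add(T, s) (Function('d')(T, s) = Add(s, T) = Add(T, s))
j = -36 (j = Add(-56, Mul(8, Add(Rational(-1, 2), 3))) = Add(-56, Mul(8, Rational(5, 2))) = Add(-56, 20) = -36)
M = 16920 (M = Mul(Mul(10, -36), -47) = Mul(-360, -47) = 16920)
Mul(M, Mul(Function('d')(-1, 6), -5)) = Mul(16920, Mul(Add(-1, 6), -5)) = Mul(16920, Mul(5, -5)) = Mul(16920, -25) = -423000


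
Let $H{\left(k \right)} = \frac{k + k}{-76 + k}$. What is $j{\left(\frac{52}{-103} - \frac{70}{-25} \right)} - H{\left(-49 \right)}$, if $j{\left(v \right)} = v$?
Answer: $\frac{19456}{12875} \approx 1.5111$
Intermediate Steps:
$H{\left(k \right)} = \frac{2 k}{-76 + k}$
$j{\left(\frac{52}{-103} - \frac{70}{-25} \right)} - H{\left(-49 \right)} = \left(\frac{52}{-103} - \frac{70}{-25}\right) - 2 \left(-49\right) \frac{1}{-76 - 49} = \left(52 \left(- \frac{1}{103}\right) - - \frac{14}{5}\right) - 2 \left(-49\right) \frac{1}{-125} = \left(- \frac{52}{103} + \frac{14}{5}\right) - 2 \left(-49\right) \left(- \frac{1}{125}\right) = \frac{1182}{515} - \frac{98}{125} = \frac{19456}{12875}$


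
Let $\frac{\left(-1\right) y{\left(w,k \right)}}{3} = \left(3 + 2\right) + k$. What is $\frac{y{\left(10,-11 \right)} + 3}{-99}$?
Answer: $- \frac{7}{33} \approx -0.21212$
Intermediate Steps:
$y{\left(w,k \right)} = -15 - 3 k$ ($y{\left(w,k \right)} = - 3 \left(\left(3 + 2\right) + k\right) = - 3 \left(5 + k\right) = -15 - 3 k$)
$\frac{y{\left(10,-11 \right)} + 3}{-99} = \frac{\left(-15 - -33\right) + 3}{-99} = - \frac{\left(-15 + 33\right) + 3}{99} = - \frac{18 + 3}{99} = \left(- \frac{1}{99}\right) 21 = - \frac{7}{33}$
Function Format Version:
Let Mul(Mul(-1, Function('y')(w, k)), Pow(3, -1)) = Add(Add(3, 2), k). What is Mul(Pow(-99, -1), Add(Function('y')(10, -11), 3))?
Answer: Rational(-7, 33) ≈ -0.21212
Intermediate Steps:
Function('y')(w, k) = Add(-15, Mul(-3, k)) (Function('y')(w, k) = Mul(-3, Add(Add(3, 2), k)) = Mul(-3, Add(5, k)) = Add(-15, Mul(-3, k)))
Mul(Pow(-99, -1), Add(Function('y')(10, -11), 3)) = Mul(Pow(-99, -1), Add(Add(-15, Mul(-3, -11)), 3)) = Mul(Rational(-1, 99), Add(Add(-15, 33), 3)) = Mul(Rational(-1, 99), Add(18, 3)) = Mul(Rational(-1, 99), 21) = Rational(-7, 33)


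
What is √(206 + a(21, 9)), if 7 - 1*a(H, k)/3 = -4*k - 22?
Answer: √401 ≈ 20.025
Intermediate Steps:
a(H, k) = 87 + 12*k (a(H, k) = 21 - 3*(-4*k - 22) = 21 - 3*(-22 - 4*k) = 21 + (66 + 12*k) = 87 + 12*k)
√(206 + a(21, 9)) = √(206 + (87 + 12*9)) = √(206 + (87 + 108)) = √(206 + 195) = √401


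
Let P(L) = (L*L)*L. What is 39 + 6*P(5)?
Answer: 789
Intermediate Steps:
P(L) = L**3 (P(L) = L**2*L = L**3)
39 + 6*P(5) = 39 + 6*5**3 = 39 + 6*125 = 39 + 750 = 789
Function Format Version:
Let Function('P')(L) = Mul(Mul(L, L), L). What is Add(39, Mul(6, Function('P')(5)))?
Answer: 789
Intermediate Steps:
Function('P')(L) = Pow(L, 3) (Function('P')(L) = Mul(Pow(L, 2), L) = Pow(L, 3))
Add(39, Mul(6, Function('P')(5))) = Add(39, Mul(6, Pow(5, 3))) = Add(39, Mul(6, 125)) = Add(39, 750) = 789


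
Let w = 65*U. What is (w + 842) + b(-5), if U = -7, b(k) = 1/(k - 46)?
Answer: 19736/51 ≈ 386.98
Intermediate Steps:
b(k) = 1/(-46 + k)
w = -455 (w = 65*(-7) = -455)
(w + 842) + b(-5) = (-455 + 842) + 1/(-46 - 5) = 387 + 1/(-51) = 387 - 1/51 = 19736/51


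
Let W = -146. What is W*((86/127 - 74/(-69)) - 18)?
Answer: 20790692/8763 ≈ 2372.6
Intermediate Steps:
W*((86/127 - 74/(-69)) - 18) = -146*((86/127 - 74/(-69)) - 18) = -146*((86*(1/127) - 74*(-1/69)) - 18) = -146*((86/127 + 74/69) - 18) = -146*(15332/8763 - 18) = -146*(-142402/8763) = 20790692/8763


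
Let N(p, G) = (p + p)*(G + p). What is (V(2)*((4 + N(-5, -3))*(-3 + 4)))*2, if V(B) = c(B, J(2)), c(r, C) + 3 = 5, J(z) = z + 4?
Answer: 336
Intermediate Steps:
J(z) = 4 + z
c(r, C) = 2 (c(r, C) = -3 + 5 = 2)
N(p, G) = 2*p*(G + p) (N(p, G) = (2*p)*(G + p) = 2*p*(G + p))
V(B) = 2
(V(2)*((4 + N(-5, -3))*(-3 + 4)))*2 = (2*((4 + 2*(-5)*(-3 - 5))*(-3 + 4)))*2 = (2*((4 + 2*(-5)*(-8))*1))*2 = (2*((4 + 80)*1))*2 = (2*(84*1))*2 = (2*84)*2 = 168*2 = 336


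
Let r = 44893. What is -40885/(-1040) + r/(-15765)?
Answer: 9197897/252240 ≈ 36.465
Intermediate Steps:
-40885/(-1040) + r/(-15765) = -40885/(-1040) + 44893/(-15765) = -40885*(-1/1040) + 44893*(-1/15765) = 629/16 - 44893/15765 = 9197897/252240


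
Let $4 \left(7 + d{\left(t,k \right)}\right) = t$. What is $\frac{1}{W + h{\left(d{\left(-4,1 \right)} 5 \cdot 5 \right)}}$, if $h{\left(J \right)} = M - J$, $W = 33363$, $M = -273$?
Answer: $\frac{1}{33290} \approx 3.0039 \cdot 10^{-5}$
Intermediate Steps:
$d{\left(t,k \right)} = -7 + \frac{t}{4}$
$h{\left(J \right)} = -273 - J$
$\frac{1}{W + h{\left(d{\left(-4,1 \right)} 5 \cdot 5 \right)}} = \frac{1}{33363 - \left(273 + \left(-7 + \frac{1}{4} \left(-4\right)\right) 5 \cdot 5\right)} = \frac{1}{33363 - \left(273 + \left(-7 - 1\right) 5 \cdot 5\right)} = \frac{1}{33363 - \left(273 + \left(-8\right) 5 \cdot 5\right)} = \frac{1}{33363 - \left(273 - 200\right)} = \frac{1}{33363 - 73} = \frac{1}{33290}$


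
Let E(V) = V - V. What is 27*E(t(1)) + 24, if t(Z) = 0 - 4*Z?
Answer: 24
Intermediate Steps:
t(Z) = -4*Z
E(V) = 0
27*E(t(1)) + 24 = 27*0 + 24 = 0 + 24 = 24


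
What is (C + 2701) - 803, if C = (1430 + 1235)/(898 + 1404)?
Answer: 4371861/2302 ≈ 1899.2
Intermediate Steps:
C = 2665/2302 ≈ 1.1577
(C + 2701) - 803 = (2665/2302 + 2701) - 803 = 6220367/2302 - 803 = 4371861/2302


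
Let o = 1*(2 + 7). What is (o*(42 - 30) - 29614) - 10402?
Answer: -39908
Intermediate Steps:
o = 9 (o = 1*9 = 9)
(o*(42 - 30) - 29614) - 10402 = (9*(42 - 30) - 29614) - 10402 = (9*12 - 29614) - 10402 = (108 - 29614) - 10402 = -29506 - 10402 = -39908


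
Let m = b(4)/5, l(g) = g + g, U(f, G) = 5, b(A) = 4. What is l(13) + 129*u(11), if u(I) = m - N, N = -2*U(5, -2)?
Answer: 7096/5 ≈ 1419.2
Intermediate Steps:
l(g) = 2*g
N = -10 (N = -2*5 = -10)
m = 4/5 ≈ 0.80000
u(I) = 54/5 (u(I) = 4/5 - 1*(-10) = 4/5 + 10 = 54/5)
l(13) + 129*u(11) = 2*13 + 129*(54/5) = 26 + 6966/5 = 7096/5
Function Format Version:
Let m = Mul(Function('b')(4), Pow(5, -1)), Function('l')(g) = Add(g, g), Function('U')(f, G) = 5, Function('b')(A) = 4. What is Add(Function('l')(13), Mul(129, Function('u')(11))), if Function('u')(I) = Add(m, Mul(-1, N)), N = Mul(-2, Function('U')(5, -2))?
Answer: Rational(7096, 5) ≈ 1419.2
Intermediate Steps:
Function('l')(g) = Mul(2, g)
N = -10 (N = Mul(-2, 5) = -10)
m = Rational(4, 5) (m = Mul(4, Pow(5, -1)) = Mul(4, Rational(1, 5)) = Rational(4, 5) ≈ 0.80000)
Function('u')(I) = Rational(54, 5) (Function('u')(I) = Add(Rational(4, 5), Mul(-1, -10)) = Add(Rational(4, 5), 10) = Rational(54, 5))
Add(Function('l')(13), Mul(129, Function('u')(11))) = Add(Mul(2, 13), Mul(129, Rational(54, 5))) = Add(26, Rational(6966, 5)) = Rational(7096, 5)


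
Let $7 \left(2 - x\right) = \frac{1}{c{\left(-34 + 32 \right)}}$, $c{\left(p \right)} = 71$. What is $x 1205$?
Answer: $\frac{1196565}{497} \approx 2407.6$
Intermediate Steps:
$x = \frac{993}{497}$ ($x = 2 - \frac{1}{7 \cdot 71} = 2 - \frac{1}{497} = \frac{993}{497} \approx 1.998$)
$x 1205 = \frac{993}{497} \cdot 1205 = \frac{1196565}{497}$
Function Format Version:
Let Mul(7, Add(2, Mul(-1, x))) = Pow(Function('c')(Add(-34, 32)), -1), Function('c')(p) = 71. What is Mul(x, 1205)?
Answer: Rational(1196565, 497) ≈ 2407.6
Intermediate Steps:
x = Rational(993, 497) (x = Add(2, Mul(Rational(-1, 7), Pow(71, -1))) = Add(2, Mul(Rational(-1, 7), Rational(1, 71))) = Add(2, Rational(-1, 497)) = Rational(993, 497) ≈ 1.9980)
Mul(x, 1205) = Mul(Rational(993, 497), 1205) = Rational(1196565, 497)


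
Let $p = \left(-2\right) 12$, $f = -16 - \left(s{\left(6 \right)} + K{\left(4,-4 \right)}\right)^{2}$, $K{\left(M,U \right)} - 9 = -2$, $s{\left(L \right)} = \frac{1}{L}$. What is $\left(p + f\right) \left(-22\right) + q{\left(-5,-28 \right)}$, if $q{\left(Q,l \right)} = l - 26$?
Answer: $\frac{35207}{18} \approx 1955.9$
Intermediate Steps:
$K{\left(M,U \right)} = 7$ ($K{\left(M,U \right)} = 9 - 2 = 7$)
$q{\left(Q,l \right)} = -26 + l$ ($q{\left(Q,l \right)} = l - 26 = -26 + l$)
$f = - \frac{2425}{36}$ ($f = -16 - \left(\frac{1}{6} + 7\right)^{2} = -16 - \left(\frac{43}{6}\right)^{2} = -16 - \frac{1849}{36} = - \frac{2425}{36} \approx -67.361$)
$p = -24$
$\left(p + f\right) \left(-22\right) + q{\left(-5,-28 \right)} = \left(-24 - \frac{2425}{36}\right) \left(-22\right) - 54 = \left(- \frac{3289}{36}\right) \left(-22\right) - 54 = \frac{36179}{18} - 54 = \frac{35207}{18}$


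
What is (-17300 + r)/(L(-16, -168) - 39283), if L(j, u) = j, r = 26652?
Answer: -9352/39299 ≈ -0.23797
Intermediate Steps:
(-17300 + r)/(L(-16, -168) - 39283) = (-17300 + 26652)/(-16 - 39283) = 9352/(-39299) = 9352*(-1/39299) = -9352/39299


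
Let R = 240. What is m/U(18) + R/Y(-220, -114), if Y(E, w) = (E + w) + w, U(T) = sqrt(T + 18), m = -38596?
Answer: -540389/84 ≈ -6433.2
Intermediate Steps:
U(T) = sqrt(18 + T)
Y(E, w) = E + 2*w
m/U(18) + R/Y(-220, -114) = -38596/sqrt(18 + 18) + 240/(-220 + 2*(-114)) = -38596/(sqrt(36)) + 240/(-220 - 228) = -38596/6 + 240/(-448) = -38596*1/6 + 240*(-1/448) = -19298/3 - 15/28 = -540389/84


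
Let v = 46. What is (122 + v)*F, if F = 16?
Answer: 2688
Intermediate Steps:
(122 + v)*F = (122 + 46)*16 = 168*16 = 2688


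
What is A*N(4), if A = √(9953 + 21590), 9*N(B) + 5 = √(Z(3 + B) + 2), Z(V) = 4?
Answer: √31543*(-5 + √6)/9 ≈ -50.331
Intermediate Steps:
N(B) = -5/9 + √6/9 (N(B) = -5/9 + √(4 + 2)/9 = -5/9 + √6/9)
A = √31543 ≈ 177.60
A*N(4) = √31543*(-5/9 + √6/9)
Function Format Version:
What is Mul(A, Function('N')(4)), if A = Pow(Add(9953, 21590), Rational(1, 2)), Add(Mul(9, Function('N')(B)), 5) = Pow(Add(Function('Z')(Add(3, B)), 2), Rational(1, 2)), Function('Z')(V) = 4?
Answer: Mul(Rational(1, 9), Pow(31543, Rational(1, 2)), Add(-5, Pow(6, Rational(1, 2)))) ≈ -50.331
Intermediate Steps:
Function('N')(B) = Add(Rational(-5, 9), Mul(Rational(1, 9), Pow(6, Rational(1, 2)))) (Function('N')(B) = Add(Rational(-5, 9), Mul(Rational(1, 9), Pow(Add(4, 2), Rational(1, 2)))) = Add(Rational(-5, 9), Mul(Rational(1, 9), Pow(6, Rational(1, 2)))))
A = Pow(31543, Rational(1, 2)) ≈ 177.60
Mul(A, Function('N')(4)) = Mul(Pow(31543, Rational(1, 2)), Add(Rational(-5, 9), Mul(Rational(1, 9), Pow(6, Rational(1, 2)))))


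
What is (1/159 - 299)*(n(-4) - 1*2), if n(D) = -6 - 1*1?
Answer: 142620/53 ≈ 2690.9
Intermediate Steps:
n(D) = -7 (n(D) = -6 - 1 = -7)
(1/159 - 299)*(n(-4) - 1*2) = (1/159 - 299)*(-7 - 1*2) = (1/159 - 299)*(-7 - 2) = -47540/159*(-9) = 142620/53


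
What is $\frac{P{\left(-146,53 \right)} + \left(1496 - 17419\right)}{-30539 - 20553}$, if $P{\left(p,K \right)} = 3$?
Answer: $\frac{3980}{12773} \approx 0.31159$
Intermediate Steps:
$\frac{P{\left(-146,53 \right)} + \left(1496 - 17419\right)}{-30539 - 20553} = \frac{3 + \left(1496 - 17419\right)}{-30539 - 20553} = \frac{3 + \left(1496 - 17419\right)}{-51092} = \left(3 - 15923\right) \left(- \frac{1}{51092}\right) = \left(-15920\right) \left(- \frac{1}{51092}\right) = \frac{3980}{12773}$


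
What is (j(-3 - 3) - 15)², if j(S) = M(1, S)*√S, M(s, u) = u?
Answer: 9 + 180*I*√6 ≈ 9.0 + 440.91*I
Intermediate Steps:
j(S) = S^(3/2) (j(S) = S*√S = S^(3/2))
(j(-3 - 3) - 15)² = ((-3 - 3)^(3/2) - 15)² = ((-6)^(3/2) - 15)² = (-6*I*√6 - 15)² = (-15 - 6*I*√6)²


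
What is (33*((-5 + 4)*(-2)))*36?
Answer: 2376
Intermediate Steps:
(33*((-5 + 4)*(-2)))*36 = (33*(-1*(-2)))*36 = (33*2)*36 = 66*36 = 2376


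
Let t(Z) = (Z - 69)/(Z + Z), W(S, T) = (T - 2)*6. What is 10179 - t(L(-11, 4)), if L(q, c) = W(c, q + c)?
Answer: 366403/36 ≈ 10178.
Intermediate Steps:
W(S, T) = -12 + 6*T (W(S, T) = (-2 + T)*6 = -12 + 6*T)
L(q, c) = -12 + 6*c + 6*q (L(q, c) = -12 + 6*(q + c) = -12 + 6*(c + q) = -12 + (6*c + 6*q) = -12 + 6*c + 6*q)
t(Z) = (-69 + Z)/(2*Z) (t(Z) = (-69 + Z)/((2*Z)) = (-69 + Z)*(1/(2*Z)) = (-69 + Z)/(2*Z))
10179 - t(L(-11, 4)) = 10179 - (-69 + (-12 + 6*4 + 6*(-11)))/(2*(-12 + 6*4 + 6*(-11))) = 10179 - (-69 + (-12 + 24 - 66))/(2*(-12 + 24 - 66)) = 10179 - (-69 - 54)/(2*(-54)) = 10179 - (-1)*(-123)/(2*54) = 10179 - 1*41/36 = 10179 - 41/36 = 366403/36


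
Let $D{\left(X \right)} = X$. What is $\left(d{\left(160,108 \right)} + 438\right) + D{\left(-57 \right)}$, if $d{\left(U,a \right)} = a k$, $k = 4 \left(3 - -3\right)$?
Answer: $2973$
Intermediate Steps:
$k = 24$ ($k = 4 \left(3 + 3\right) = 4 \cdot 6 = 24$)
$d{\left(U,a \right)} = 24 a$ ($d{\left(U,a \right)} = a 24 = 24 a$)
$\left(d{\left(160,108 \right)} + 438\right) + D{\left(-57 \right)} = \left(24 \cdot 108 + 438\right) - 57 = \left(2592 + 438\right) - 57 = 3030 - 57 = 2973$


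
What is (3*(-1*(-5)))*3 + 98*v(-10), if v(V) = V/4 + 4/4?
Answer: -102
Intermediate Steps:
v(V) = 1 + V/4 (v(V) = V*(¼) + 4*(¼) = V/4 + 1 = 1 + V/4)
(3*(-1*(-5)))*3 + 98*v(-10) = (3*(-1*(-5)))*3 + 98*(1 + (¼)*(-10)) = (3*5)*3 + 98*(1 - 5/2) = 15*3 + 98*(-3/2) = 45 - 147 = -102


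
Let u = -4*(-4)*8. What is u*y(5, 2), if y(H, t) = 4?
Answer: 512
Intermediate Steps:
u = 128 (u = 16*8 = 128)
u*y(5, 2) = 128*4 = 512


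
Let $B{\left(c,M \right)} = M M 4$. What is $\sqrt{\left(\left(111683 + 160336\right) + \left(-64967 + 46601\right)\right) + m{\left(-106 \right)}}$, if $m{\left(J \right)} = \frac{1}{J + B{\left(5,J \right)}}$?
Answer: $\frac{\sqrt{56661746797130}}{14946} \approx 503.64$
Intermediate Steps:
$B{\left(c,M \right)} = 4 M^{2}$ ($B{\left(c,M \right)} = M^{2} \cdot 4 = 4 M^{2}$)
$m{\left(J \right)} = \frac{1}{J + 4 J^{2}}$
$\sqrt{\left(\left(111683 + 160336\right) + \left(-64967 + 46601\right)\right) + m{\left(-106 \right)}} = \sqrt{\left(\left(111683 + 160336\right) + \left(-64967 + 46601\right)\right) + \frac{1}{\left(-106\right) \left(1 + 4 \left(-106\right)\right)}} = \sqrt{\left(272019 - 18366\right) - \frac{1}{106 \left(1 - 424\right)}} = \sqrt{253653 - \frac{1}{106 \left(-423\right)}} = \sqrt{253653 - - \frac{1}{44838}} = \sqrt{253653 + \frac{1}{44838}} = \sqrt{\frac{11373293215}{44838}} = \frac{\sqrt{56661746797130}}{14946}$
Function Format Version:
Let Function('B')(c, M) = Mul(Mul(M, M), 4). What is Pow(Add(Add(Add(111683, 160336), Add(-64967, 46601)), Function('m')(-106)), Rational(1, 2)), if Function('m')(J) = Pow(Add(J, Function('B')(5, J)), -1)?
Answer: Mul(Rational(1, 14946), Pow(56661746797130, Rational(1, 2))) ≈ 503.64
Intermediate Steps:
Function('B')(c, M) = Mul(4, Pow(M, 2)) (Function('B')(c, M) = Mul(Pow(M, 2), 4) = Mul(4, Pow(M, 2)))
Function('m')(J) = Pow(Add(J, Mul(4, Pow(J, 2))), -1)
Pow(Add(Add(Add(111683, 160336), Add(-64967, 46601)), Function('m')(-106)), Rational(1, 2)) = Pow(Add(Add(Add(111683, 160336), Add(-64967, 46601)), Mul(Pow(-106, -1), Pow(Add(1, Mul(4, -106)), -1))), Rational(1, 2)) = Pow(Add(Add(272019, -18366), Mul(Rational(-1, 106), Pow(Add(1, -424), -1))), Rational(1, 2)) = Pow(Add(253653, Mul(Rational(-1, 106), Pow(-423, -1))), Rational(1, 2)) = Pow(Add(253653, Mul(Rational(-1, 106), Rational(-1, 423))), Rational(1, 2)) = Pow(Add(253653, Rational(1, 44838)), Rational(1, 2)) = Pow(Rational(11373293215, 44838), Rational(1, 2)) = Mul(Rational(1, 14946), Pow(56661746797130, Rational(1, 2)))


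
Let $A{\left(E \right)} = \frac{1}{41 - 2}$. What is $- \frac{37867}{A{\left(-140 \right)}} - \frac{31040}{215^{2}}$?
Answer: $- \frac{13653142393}{9245} \approx -1.4768 \cdot 10^{6}$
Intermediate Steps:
$A{\left(E \right)} = \frac{1}{39}$
$- \frac{37867}{A{\left(-140 \right)}} - \frac{31040}{215^{2}} = - 37867 \frac{1}{\frac{1}{39}} - \frac{31040}{215^{2}} = \left(-37867\right) 39 - \frac{31040}{46225} = -1476813 - \frac{6208}{9245} = - \frac{13653142393}{9245}$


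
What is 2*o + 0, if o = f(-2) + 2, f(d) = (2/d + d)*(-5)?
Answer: 34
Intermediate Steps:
f(d) = -10/d - 5*d (f(d) = (d + 2/d)*(-5) = -10/d - 5*d)
o = 17 (o = (-10/(-2) - 5*(-2)) + 2 = (-10*(-1/2) + 10) + 2 = (5 + 10) + 2 = 15 + 2 = 17)
2*o + 0 = 2*17 + 0 = 34 + 0 = 34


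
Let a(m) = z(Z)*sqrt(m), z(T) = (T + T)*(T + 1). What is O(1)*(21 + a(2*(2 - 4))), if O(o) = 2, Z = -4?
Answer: 42 + 96*I ≈ 42.0 + 96.0*I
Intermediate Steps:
z(T) = 2*T*(1 + T) (z(T) = (2*T)*(1 + T) = 2*T*(1 + T))
a(m) = 24*sqrt(m) (a(m) = (2*(-4)*(1 - 4))*sqrt(m) = (2*(-4)*(-3))*sqrt(m) = 24*sqrt(m))
O(1)*(21 + a(2*(2 - 4))) = 2*(21 + 24*sqrt(2*(2 - 4))) = 2*(21 + 24*sqrt(2*(-2))) = 2*(21 + 24*sqrt(-4)) = 2*(21 + 24*(2*I)) = 2*(21 + 48*I) = 42 + 96*I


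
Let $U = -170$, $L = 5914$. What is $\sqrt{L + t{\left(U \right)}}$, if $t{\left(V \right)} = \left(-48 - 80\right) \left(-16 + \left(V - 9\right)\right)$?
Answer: $\sqrt{30874} \approx 175.71$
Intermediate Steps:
$t{\left(V \right)} = 3200 - 128 V$ ($t{\left(V \right)} = - 128 \left(-16 + \left(-9 + V\right)\right) = - 128 \left(-25 + V\right) = 3200 - 128 V$)
$\sqrt{L + t{\left(U \right)}} = \sqrt{5914 + \left(3200 - -21760\right)} = \sqrt{5914 + \left(3200 + 21760\right)} = \sqrt{5914 + 24960} = \sqrt{30874}$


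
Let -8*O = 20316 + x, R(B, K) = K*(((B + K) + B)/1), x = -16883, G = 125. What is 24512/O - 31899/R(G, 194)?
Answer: -5666811441/98568296 ≈ -57.491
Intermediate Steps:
R(B, K) = K*(K + 2*B) (R(B, K) = K*((K + 2*B)*1) = K*(K + 2*B))
O = -3433/8 (O = -(20316 - 16883)/8 = -⅛*3433 = -3433/8 ≈ -429.13)
24512/O - 31899/R(G, 194) = 24512/(-3433/8) - 31899*1/(194*(194 + 2*125)) = 24512*(-8/3433) - 31899*1/(194*(194 + 250)) = -196096/3433 - 31899/(194*444) = -196096/3433 - 31899/86136 = -196096/3433 - 31899*1/86136 = -196096/3433 - 10633/28712 = -5666811441/98568296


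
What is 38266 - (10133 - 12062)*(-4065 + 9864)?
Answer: 11224537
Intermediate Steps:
38266 - (10133 - 12062)*(-4065 + 9864) = 38266 - (-1929)*5799 = 38266 - 1*(-11186271) = 38266 + 11186271 = 11224537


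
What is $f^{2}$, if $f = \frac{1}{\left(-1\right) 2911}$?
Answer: $\frac{1}{8473921} \approx 1.1801 \cdot 10^{-7}$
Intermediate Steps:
$f = - \frac{1}{2911}$ ($f = \frac{1}{-2911} = - \frac{1}{2911} \approx -0.00034352$)
$f^{2} = \left(- \frac{1}{2911}\right)^{2} = \frac{1}{8473921}$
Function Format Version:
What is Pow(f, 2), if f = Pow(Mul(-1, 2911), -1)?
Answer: Rational(1, 8473921) ≈ 1.1801e-7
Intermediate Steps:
f = Rational(-1, 2911) (f = Pow(-2911, -1) = Rational(-1, 2911) ≈ -0.00034352)
Pow(f, 2) = Pow(Rational(-1, 2911), 2) = Rational(1, 8473921)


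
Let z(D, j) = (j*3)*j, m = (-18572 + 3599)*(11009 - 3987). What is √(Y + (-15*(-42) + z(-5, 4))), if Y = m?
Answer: 12*I*√730137 ≈ 10254.0*I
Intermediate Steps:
m = -105140406 (m = -14973*7022 = -105140406)
Y = -105140406
z(D, j) = 3*j² (z(D, j) = (3*j)*j = 3*j²)
√(Y + (-15*(-42) + z(-5, 4))) = √(-105140406 + (-15*(-42) + 3*4²)) = √(-105140406 + (630 + 3*16)) = √(-105140406 + (630 + 48)) = √(-105140406 + 678) = √(-105139728) = 12*I*√730137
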